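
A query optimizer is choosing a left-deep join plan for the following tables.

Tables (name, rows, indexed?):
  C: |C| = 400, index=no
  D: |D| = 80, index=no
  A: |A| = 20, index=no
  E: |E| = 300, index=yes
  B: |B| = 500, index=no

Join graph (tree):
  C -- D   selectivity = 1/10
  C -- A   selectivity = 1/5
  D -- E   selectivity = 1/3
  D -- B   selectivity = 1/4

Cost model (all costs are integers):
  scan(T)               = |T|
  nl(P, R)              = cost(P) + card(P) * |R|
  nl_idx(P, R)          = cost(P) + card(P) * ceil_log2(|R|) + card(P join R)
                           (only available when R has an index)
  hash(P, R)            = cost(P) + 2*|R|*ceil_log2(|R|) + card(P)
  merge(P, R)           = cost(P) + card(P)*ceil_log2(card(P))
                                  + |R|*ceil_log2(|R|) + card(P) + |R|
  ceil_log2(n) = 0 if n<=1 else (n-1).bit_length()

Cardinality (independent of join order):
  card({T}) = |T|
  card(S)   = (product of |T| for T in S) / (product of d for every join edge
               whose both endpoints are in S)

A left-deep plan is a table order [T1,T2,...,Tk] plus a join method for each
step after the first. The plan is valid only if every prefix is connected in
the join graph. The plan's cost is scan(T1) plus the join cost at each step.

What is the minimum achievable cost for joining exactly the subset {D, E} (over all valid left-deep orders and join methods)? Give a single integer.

Selinger DP over subsets of {D,E}:
  {D}: scan cost=80, card=80
  {E}: scan cost=300, card=300
  {DE}: card=8000; try (D,hash)→1720, (E,merge)→3720, (D,merge)→3940, (E,hash)→5560, (E,nl_idx)→8800, (E,nl)→24080 …(+1); best=1720 via (D,hash)

1720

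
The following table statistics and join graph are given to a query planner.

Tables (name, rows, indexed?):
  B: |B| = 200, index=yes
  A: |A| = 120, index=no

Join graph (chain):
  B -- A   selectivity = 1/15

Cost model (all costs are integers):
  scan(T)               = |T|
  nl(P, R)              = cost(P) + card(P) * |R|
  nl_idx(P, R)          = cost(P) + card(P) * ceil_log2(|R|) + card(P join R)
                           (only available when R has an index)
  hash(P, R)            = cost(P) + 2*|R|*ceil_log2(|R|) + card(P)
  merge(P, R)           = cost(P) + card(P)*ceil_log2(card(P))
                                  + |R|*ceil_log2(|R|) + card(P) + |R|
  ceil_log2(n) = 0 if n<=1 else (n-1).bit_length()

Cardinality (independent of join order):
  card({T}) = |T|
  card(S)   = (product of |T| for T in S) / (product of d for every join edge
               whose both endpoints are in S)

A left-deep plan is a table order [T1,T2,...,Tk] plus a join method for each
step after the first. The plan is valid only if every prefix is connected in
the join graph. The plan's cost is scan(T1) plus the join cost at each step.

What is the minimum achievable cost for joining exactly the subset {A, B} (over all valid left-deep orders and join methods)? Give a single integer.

2080

Selinger DP over subsets of {A,B}:
  {B}: scan cost=200, card=200
  {A}: scan cost=120, card=120
  {AB}: card=1600; try (A,hash)→2080, (B,nl_idx)→2680, (B,merge)→2880, (A,merge)→2960, (B,hash)→3440, (B,nl)→24120 …(+1); best=2080 via (A,hash)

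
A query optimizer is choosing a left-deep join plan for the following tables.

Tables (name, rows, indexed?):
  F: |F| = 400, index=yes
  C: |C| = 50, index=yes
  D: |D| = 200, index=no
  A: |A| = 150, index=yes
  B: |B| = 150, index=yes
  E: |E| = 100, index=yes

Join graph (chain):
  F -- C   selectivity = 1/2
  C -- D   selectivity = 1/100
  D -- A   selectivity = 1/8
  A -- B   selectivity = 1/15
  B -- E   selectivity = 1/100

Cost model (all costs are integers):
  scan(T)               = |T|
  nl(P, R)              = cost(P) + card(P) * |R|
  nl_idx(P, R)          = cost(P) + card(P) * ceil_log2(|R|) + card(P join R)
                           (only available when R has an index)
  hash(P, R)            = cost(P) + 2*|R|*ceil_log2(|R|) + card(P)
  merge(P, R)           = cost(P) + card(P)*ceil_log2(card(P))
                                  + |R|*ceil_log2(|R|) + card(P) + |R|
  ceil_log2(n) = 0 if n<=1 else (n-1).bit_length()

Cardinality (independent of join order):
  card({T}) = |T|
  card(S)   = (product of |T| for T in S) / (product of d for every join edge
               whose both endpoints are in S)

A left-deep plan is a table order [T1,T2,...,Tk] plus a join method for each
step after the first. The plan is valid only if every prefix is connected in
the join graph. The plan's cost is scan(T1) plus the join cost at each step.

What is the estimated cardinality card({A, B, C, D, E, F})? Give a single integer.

Tables in S: A(150), B(150), C(50), D(200), E(100), F(400)
Edges inside S: F-C(d=2), C-D(d=100), D-A(d=8), A-B(d=15), B-E(d=100)
numerator = 150 * 150 * 50 * 200 * 100 * 400 = 9000000000000
denominator = 2 * 100 * 8 * 15 * 100 = 2400000
card(S) = 9000000000000 / 2400000 = 3750000

3750000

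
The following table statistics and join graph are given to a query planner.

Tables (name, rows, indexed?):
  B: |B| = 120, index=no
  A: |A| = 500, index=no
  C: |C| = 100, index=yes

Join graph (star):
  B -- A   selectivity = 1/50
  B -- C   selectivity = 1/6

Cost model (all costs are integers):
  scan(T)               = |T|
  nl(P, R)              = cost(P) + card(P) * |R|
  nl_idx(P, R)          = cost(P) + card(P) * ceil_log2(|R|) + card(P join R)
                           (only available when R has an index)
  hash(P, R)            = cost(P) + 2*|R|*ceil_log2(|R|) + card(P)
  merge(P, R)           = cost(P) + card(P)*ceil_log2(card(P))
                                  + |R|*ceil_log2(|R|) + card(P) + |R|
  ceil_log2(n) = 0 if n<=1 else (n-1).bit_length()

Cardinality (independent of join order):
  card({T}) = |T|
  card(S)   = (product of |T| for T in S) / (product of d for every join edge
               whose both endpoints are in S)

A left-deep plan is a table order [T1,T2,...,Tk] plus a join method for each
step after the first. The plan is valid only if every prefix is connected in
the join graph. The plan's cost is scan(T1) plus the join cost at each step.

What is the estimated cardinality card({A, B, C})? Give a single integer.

Tables in S: A(500), B(120), C(100)
Edges inside S: B-A(d=50), B-C(d=6)
numerator = 500 * 120 * 100 = 6000000
denominator = 50 * 6 = 300
card(S) = 6000000 / 300 = 20000

20000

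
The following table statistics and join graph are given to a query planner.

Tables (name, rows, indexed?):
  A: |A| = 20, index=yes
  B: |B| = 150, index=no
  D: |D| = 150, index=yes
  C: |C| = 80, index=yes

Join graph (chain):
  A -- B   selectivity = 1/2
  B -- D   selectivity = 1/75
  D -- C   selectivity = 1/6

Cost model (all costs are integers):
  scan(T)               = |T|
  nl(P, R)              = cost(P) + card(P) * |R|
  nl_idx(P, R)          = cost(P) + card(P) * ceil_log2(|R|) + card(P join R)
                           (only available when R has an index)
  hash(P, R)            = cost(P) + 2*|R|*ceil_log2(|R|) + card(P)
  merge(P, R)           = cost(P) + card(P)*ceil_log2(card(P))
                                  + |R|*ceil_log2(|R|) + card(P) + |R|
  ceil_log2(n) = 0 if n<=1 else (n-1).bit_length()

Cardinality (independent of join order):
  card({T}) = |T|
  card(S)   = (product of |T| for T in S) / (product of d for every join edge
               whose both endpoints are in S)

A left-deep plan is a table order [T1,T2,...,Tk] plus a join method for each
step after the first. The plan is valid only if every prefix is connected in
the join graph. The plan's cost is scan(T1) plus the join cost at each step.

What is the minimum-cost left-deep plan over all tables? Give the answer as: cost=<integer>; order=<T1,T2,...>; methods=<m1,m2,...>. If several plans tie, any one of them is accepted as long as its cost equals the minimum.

cost=6270; order=B,D,A,C; methods=nl_idx,hash,hash

Selinger DP (subsets sized 1..n):
  {A}: scan cost=20, card=20
  {B}: scan cost=150, card=150
  {D}: scan cost=150, card=150
  {C}: scan cost=80, card=80
  {AB}: card=1500; try (A,hash)→500, (B,merge)→1490, (A,merge)→1620, (A,nl_idx)→2400, (B,hash)→2440, (B,nl)→3020 …(+1); best=500 via (A,hash)
  {BD}: card=300; try (D,nl_idx)→1650, (D,hash)→2700, (B,hash)→2700, (D,merge)→2850, (B,merge)→2850, (D,nl)→22650 …(+1); best=1650 via (D,nl_idx)
  {CD}: card=2000; try (C,hash)→1420, (D,merge)→2070, (C,merge)→2140, (D,hash)→2560, (D,nl_idx)→2720, (C,nl_idx)→3200 …(+2); best=1420 via (C,hash)
  {ABD}: card=3000; try (A,hash)→2150, (D,hash)→4400, (A,merge)→4770, (A,nl_idx)→6150, (A,nl)→7650, (D,nl_idx)→15500 …(+2); best=2150 via (A,hash)
  {BCD}: card=4000; try (C,hash)→3070, (C,merge)→5290, (B,hash)→5820, (C,nl_idx)→7750, (C,nl)→25650, (B,merge)→26770 …(+1); best=3070 via (C,hash)
  {ABCD}: card=40000; try (C,hash)→6270, (A,hash)→7270, (C,merge)→41790, (A,merge)→55190, (A,nl_idx)→63070, (C,nl_idx)→63150 …(+2); best=6270 via (C,hash)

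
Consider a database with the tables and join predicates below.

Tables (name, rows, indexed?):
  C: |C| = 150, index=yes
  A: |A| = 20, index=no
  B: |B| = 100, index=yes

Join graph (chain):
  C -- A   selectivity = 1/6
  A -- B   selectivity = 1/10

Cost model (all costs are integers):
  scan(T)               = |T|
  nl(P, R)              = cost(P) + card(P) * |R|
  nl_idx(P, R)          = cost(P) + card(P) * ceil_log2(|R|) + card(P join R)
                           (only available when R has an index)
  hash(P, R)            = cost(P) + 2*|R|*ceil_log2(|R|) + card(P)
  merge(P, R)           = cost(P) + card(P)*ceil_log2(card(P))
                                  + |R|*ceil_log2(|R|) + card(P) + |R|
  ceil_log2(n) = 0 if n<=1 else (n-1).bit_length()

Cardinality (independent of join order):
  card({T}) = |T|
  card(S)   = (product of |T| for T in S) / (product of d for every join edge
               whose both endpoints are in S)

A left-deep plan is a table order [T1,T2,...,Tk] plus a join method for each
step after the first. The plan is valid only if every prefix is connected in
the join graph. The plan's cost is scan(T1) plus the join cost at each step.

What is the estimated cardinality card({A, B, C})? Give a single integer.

Tables in S: A(20), B(100), C(150)
Edges inside S: C-A(d=6), A-B(d=10)
numerator = 20 * 100 * 150 = 300000
denominator = 6 * 10 = 60
card(S) = 300000 / 60 = 5000

5000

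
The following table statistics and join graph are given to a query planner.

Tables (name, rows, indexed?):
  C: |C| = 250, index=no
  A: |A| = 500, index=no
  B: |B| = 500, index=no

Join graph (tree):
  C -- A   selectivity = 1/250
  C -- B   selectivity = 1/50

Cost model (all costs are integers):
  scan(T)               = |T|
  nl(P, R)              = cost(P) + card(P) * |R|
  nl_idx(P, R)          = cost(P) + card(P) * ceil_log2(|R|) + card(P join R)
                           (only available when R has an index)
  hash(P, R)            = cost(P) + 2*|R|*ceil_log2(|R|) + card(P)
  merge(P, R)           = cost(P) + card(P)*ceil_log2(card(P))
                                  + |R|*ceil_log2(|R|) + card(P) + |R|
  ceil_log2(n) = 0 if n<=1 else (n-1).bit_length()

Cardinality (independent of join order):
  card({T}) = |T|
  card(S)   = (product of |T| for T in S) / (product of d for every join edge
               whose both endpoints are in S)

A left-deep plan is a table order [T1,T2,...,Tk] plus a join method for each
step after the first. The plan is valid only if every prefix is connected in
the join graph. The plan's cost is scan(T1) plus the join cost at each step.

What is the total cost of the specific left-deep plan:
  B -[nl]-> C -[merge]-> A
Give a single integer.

163000

step 1: scan B: cost=500, card=500
step 2: join C via nl
    card(P join C) = 500*250/(50) = 2500
    cost = 500 + 500*250 = 125500
step 3: join A via merge
    card(P join A) = 2500*500/(250) = 5000
    cost = 125500 + 2500*12 + 500*9 + 2500 + 500 = 163000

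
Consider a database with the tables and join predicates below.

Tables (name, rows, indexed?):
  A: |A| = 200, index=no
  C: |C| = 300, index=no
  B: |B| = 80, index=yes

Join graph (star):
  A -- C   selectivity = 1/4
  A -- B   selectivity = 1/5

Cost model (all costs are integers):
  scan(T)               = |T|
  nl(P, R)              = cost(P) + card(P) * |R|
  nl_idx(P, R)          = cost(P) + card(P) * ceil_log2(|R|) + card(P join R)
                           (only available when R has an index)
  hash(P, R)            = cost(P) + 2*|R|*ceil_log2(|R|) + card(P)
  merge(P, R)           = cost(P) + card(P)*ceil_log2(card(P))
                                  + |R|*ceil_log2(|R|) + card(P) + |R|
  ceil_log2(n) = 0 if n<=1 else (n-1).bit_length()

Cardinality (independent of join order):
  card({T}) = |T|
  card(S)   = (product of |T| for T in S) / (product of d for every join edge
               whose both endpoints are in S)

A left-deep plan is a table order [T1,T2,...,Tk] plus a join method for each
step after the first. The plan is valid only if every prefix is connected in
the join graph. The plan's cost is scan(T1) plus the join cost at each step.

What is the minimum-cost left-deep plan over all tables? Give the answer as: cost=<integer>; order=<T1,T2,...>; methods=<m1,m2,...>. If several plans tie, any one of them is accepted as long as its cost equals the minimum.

Selinger DP (subsets sized 1..n):
  {A}: scan cost=200, card=200
  {C}: scan cost=300, card=300
  {B}: scan cost=80, card=80
  {AC}: card=15000; try (A,hash)→3800, (C,merge)→5000, (A,merge)→5100, (C,hash)→5800, (C,nl)→60200, (A,nl)→60300; best=3800 via (A,hash)
  {AB}: card=3200; try (B,hash)→1520, (A,merge)→2520, (B,merge)→2640, (A,hash)→3360, (B,nl_idx)→4800, (A,nl)→16080 …(+1); best=1520 via (B,hash)
  {ABC}: card=240000; try (C,hash)→10120, (B,hash)→19920, (C,merge)→46120, (B,merge)→229440, (B,nl_idx)→348800, (C,nl)→961520 …(+1); best=10120 via (C,hash)

cost=10120; order=A,B,C; methods=hash,hash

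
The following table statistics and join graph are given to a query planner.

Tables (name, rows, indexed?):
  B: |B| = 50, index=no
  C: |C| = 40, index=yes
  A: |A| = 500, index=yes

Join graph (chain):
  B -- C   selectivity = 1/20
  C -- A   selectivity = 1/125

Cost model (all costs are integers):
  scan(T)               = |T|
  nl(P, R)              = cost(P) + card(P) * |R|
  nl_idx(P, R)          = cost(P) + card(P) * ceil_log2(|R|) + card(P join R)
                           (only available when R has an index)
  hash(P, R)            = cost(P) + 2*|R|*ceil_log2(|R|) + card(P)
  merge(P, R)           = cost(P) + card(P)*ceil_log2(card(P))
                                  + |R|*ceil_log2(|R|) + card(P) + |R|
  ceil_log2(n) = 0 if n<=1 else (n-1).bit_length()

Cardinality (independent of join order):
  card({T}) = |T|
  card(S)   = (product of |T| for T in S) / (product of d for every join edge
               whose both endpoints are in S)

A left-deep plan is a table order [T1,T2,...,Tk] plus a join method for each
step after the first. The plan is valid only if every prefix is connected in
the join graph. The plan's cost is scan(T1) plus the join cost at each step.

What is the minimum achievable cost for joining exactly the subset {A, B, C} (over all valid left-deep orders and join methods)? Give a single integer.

Selinger DP over subsets of {A,B,C}:
  {B}: scan cost=50, card=50
  {C}: scan cost=40, card=40
  {A}: scan cost=500, card=500
  {BC}: card=100; try (C,nl_idx)→450, (C,hash)→580, (B,merge)→670, (C,merge)→680, (B,hash)→680, (B,nl)→2040 …(+1); best=450 via (C,nl_idx)
  {AC}: card=160; try (A,nl_idx)→560, (C,hash)→1480, (C,nl_idx)→3660, (A,merge)→5320, (C,merge)→5780, (A,hash)→9080 …(+2); best=560 via (A,nl_idx)
  {ABC}: card=400; try (B,hash)→1320, (A,nl_idx)→1750, (B,merge)→2350, (A,merge)→6250, (B,nl)→8560, (A,hash)→9550 …(+1); best=1320 via (B,hash)

1320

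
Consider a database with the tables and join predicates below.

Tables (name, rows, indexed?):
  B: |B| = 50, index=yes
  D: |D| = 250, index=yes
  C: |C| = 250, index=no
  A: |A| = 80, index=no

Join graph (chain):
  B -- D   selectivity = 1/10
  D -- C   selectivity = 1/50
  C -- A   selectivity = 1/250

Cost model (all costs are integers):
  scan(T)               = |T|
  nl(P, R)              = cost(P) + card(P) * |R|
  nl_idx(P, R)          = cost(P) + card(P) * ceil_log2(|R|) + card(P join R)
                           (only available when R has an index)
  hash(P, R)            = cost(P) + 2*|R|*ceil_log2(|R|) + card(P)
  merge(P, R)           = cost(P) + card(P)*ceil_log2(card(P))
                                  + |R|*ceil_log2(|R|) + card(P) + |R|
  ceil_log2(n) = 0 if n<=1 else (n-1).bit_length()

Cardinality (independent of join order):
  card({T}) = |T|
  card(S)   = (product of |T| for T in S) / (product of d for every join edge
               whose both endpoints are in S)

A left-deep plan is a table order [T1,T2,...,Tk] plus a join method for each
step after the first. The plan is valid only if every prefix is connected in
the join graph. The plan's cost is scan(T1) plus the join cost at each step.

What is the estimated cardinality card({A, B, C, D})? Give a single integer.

Tables in S: A(80), B(50), C(250), D(250)
Edges inside S: B-D(d=10), D-C(d=50), C-A(d=250)
numerator = 80 * 50 * 250 * 250 = 250000000
denominator = 10 * 50 * 250 = 125000
card(S) = 250000000 / 125000 = 2000

2000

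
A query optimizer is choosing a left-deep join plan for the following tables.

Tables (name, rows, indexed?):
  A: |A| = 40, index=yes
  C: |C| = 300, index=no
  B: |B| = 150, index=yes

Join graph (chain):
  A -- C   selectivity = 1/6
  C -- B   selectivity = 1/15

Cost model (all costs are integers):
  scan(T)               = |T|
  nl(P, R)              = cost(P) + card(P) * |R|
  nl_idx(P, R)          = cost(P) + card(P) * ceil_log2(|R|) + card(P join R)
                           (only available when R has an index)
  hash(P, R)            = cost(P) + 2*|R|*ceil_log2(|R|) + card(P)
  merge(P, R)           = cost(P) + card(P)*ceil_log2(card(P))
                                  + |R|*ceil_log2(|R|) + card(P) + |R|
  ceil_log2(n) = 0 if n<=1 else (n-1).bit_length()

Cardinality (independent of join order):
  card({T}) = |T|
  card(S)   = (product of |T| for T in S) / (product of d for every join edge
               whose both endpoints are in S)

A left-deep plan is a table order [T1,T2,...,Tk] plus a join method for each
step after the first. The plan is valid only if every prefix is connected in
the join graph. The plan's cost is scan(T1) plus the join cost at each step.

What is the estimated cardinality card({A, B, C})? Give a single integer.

20000

Tables in S: A(40), B(150), C(300)
Edges inside S: A-C(d=6), C-B(d=15)
numerator = 40 * 150 * 300 = 1800000
denominator = 6 * 15 = 90
card(S) = 1800000 / 90 = 20000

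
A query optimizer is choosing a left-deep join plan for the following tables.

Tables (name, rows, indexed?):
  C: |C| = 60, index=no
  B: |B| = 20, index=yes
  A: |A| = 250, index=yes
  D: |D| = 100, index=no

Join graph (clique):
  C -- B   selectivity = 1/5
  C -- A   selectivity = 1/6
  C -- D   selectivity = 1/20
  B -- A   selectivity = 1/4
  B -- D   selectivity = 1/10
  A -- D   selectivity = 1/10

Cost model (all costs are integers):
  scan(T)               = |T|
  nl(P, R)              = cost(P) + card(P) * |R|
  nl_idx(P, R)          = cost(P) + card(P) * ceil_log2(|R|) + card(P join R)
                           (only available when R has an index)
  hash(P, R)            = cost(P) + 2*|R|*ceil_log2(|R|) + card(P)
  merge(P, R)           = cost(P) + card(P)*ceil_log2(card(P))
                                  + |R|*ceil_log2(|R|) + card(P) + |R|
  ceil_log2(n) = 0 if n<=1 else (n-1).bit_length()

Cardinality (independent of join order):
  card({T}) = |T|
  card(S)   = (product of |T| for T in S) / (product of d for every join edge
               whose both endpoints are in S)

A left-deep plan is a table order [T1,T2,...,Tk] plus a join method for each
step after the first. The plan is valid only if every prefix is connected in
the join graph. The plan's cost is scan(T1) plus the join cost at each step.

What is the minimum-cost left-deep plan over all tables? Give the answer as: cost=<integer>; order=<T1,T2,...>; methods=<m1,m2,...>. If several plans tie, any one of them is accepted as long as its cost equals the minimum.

cost=2405; order=D,B,C,A; methods=hash,hash,nl_idx

Selinger DP (subsets sized 1..n):
  {C}: scan cost=60, card=60
  {B}: scan cost=20, card=20
  {A}: scan cost=250, card=250
  {D}: scan cost=100, card=100
  {BC}: card=240; try (B,hash)→320, (C,merge)→560, (B,merge)→600, (B,nl_idx)→600, (C,hash)→760, (C,nl)→1220 …(+1); best=320 via (B,hash)
  {AC}: card=2500; try (C,hash)→1220, (A,merge)→2730, (C,merge)→2920, (A,nl_idx)→3040, (A,hash)→4120, (A,nl)→15060 …(+1); best=1220 via (C,hash)
  {CD}: card=300; try (C,hash)→920, (D,merge)→1280, (C,merge)→1320, (D,hash)→1520, (D,nl)→6060, (C,nl)→6100; best=920 via (C,hash)
  {AB}: card=1250; try (B,hash)→700, (A,nl_idx)→1430, (A,merge)→2390, (B,merge)→2620, (B,nl_idx)→2750, (A,hash)→4040 …(+2); best=700 via (B,hash)
  {BD}: card=200; try (B,hash)→400, (B,nl_idx)→800, (D,merge)→940, (B,merge)→1020, (D,hash)→1440, (D,nl)→2020 …(+1); best=400 via (B,hash)
  {AD}: card=2500; try (D,hash)→1900, (A,merge)→3150, (D,merge)→3300, (A,nl_idx)→3400, (A,hash)→4200, (A,nl)→25100 …(+1); best=1900 via (D,hash)
  {ABC}: card=2500; try (C,hash)→2670, (B,hash)→3920, (A,hash)→4560, (A,merge)→4730, (A,nl_idx)→4740, (C,merge)→16120 …(+5); best=2670 via (C,hash)
  {BCD}: card=120; try (C,hash)→1320, (B,hash)→1420, (D,hash)→1960, (B,nl_idx)→2540, (C,merge)→2620, (D,merge)→3280 …(+4); best=1320 via (C,hash)
  {ACD}: card=1250; try (A,nl_idx)→4570, (D,hash)→5120, (C,hash)→5120, (A,hash)→5220, (A,merge)→6170, (D,merge)→34520 …(+4); best=4570 via (A,nl_idx)
  {ABD}: card=1250; try (A,nl_idx)→3250, (D,hash)→3350, (A,merge)→4450, (B,hash)→4600, (A,hash)→4600, (B,nl_idx)→15650 …(+5); best=3250 via (A,nl_idx)
  {ABCD}: card=125; try (A,nl_idx)→2405, (A,merge)→4530, (C,hash)→5220, (A,hash)→5440, (B,hash)→6020, (D,hash)→6570 …(+8); best=2405 via (A,nl_idx)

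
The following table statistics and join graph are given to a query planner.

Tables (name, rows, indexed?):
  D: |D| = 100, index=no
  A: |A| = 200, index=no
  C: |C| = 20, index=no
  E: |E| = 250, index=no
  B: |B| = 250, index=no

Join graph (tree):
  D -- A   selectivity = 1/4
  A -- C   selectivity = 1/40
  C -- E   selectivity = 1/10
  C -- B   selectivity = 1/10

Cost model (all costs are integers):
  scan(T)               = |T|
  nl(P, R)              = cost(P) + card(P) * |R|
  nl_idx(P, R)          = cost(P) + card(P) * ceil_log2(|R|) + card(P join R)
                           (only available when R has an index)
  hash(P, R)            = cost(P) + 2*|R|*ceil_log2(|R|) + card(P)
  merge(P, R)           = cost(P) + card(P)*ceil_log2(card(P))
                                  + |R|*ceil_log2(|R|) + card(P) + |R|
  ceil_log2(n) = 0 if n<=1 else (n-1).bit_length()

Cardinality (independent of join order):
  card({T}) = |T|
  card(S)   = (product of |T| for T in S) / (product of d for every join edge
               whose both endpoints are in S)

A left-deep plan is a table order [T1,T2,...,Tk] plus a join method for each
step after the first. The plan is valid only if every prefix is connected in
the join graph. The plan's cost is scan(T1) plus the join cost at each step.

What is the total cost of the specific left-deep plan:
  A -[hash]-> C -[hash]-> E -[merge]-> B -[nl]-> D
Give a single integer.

step 1: scan A: cost=200, card=200
step 2: join C via hash
    card(P join C) = 200*20/(40) = 100
    cost = 200 + 2*20*5 + 200 = 600
step 3: join E via hash
    card(P join E) = 100*250/(10) = 2500
    cost = 600 + 2*250*8 + 100 = 4700
step 4: join B via merge
    card(P join B) = 2500*250/(10) = 62500
    cost = 4700 + 2500*12 + 250*8 + 2500 + 250 = 39450
step 5: join D via nl
    card(P join D) = 62500*100/(4) = 1562500
    cost = 39450 + 62500*100 = 6289450

6289450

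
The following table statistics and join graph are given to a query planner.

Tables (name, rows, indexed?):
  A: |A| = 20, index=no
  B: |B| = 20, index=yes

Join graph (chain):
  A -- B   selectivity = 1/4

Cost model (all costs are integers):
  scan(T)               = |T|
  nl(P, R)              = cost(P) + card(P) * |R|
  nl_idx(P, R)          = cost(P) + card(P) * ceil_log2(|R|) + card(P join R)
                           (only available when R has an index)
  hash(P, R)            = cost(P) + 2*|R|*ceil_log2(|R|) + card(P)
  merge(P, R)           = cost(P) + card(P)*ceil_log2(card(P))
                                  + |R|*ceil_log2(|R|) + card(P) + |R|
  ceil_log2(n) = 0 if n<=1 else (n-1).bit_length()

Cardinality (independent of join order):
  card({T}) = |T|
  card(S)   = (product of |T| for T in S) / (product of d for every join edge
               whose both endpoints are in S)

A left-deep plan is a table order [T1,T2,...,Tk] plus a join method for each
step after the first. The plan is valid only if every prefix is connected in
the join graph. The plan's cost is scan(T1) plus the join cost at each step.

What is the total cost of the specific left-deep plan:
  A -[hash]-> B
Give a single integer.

240

step 1: scan A: cost=20, card=20
step 2: join B via hash
    card(P join B) = 20*20/(4) = 100
    cost = 20 + 2*20*5 + 20 = 240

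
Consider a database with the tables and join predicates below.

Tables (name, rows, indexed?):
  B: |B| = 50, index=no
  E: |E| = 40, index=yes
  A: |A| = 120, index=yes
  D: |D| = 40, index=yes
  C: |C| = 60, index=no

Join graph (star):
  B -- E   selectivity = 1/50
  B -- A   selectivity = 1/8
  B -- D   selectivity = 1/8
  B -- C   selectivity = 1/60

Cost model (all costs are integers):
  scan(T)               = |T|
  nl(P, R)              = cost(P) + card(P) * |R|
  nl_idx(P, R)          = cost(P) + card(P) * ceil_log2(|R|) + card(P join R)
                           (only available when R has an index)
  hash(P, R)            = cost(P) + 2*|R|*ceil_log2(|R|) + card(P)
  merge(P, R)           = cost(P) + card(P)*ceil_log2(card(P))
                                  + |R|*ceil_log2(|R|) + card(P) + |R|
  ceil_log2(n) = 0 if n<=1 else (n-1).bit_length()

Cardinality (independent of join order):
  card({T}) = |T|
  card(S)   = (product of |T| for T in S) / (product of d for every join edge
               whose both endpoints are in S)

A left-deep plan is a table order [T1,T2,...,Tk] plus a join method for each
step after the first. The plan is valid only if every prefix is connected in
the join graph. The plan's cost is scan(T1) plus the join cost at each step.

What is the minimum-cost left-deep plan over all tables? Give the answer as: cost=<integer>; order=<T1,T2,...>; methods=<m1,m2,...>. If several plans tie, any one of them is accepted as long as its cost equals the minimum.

Selinger DP (subsets sized 1..n):
  {B}: scan cost=50, card=50
  {E}: scan cost=40, card=40
  {A}: scan cost=120, card=120
  {D}: scan cost=40, card=40
  {C}: scan cost=60, card=60
  {BE}: card=40; try (E,nl_idx)→390, (E,hash)→580, (B,merge)→670, (E,merge)→680, (B,hash)→680, (B,nl)→2040 …(+1); best=390 via (E,nl_idx)
  {AB}: card=750; try (B,hash)→840, (A,nl_idx)→1150, (A,merge)→1360, (B,merge)→1430, (A,hash)→1780, (A,nl)→6050 …(+1); best=840 via (B,hash)
  {BD}: card=250; try (D,hash)→580, (D,nl_idx)→600, (B,merge)→670, (D,merge)→680, (B,hash)→680, (B,nl)→2040 …(+1); best=580 via (D,hash)
  {BC}: card=50; try (B,hash)→720, (C,hash)→820, (C,merge)→820, (B,merge)→830, (C,nl)→3050, (B,nl)→3060; best=720 via (B,hash)
  {ABE}: card=600; try (A,nl_idx)→1270, (A,merge)→1630, (E,hash)→2070, (A,hash)→2110, (A,nl)→5190, (E,nl_idx)→5940 …(+2); best=1270 via (A,nl_idx)
  {BDE}: card=200; try (D,nl_idx)→830, (D,hash)→910, (D,merge)→950, (E,hash)→1310, (D,nl)→1990, (E,nl_idx)→2280 …(+2); best=830 via (D,nl_idx)
  {BCE}: card=40; try (E,nl_idx)→1060, (C,merge)→1090, (C,hash)→1150, (E,hash)→1250, (E,merge)→1350, (E,nl)→2720 …(+1); best=1060 via (E,nl_idx)
  {ABD}: card=3750; try (D,hash)→2070, (A,hash)→2510, (A,merge)→3790, (A,nl_idx)→6080, (D,nl_idx)→9090, (D,merge)→9370 …(+2); best=2070 via (D,hash)
  {ABC}: card=750; try (A,nl_idx)→1820, (A,merge)→2030, (C,hash)→2310, (A,hash)→2450, (A,nl)→6720, (C,merge)→9510 …(+1); best=1820 via (A,nl_idx)
  {BCD}: card=250; try (D,hash)→1250, (D,nl_idx)→1270, (D,merge)→1350, (C,hash)→1550, (D,nl)→2720, (C,merge)→3250 …(+1); best=1250 via (D,hash)
  {ABDE}: card=3000; try (D,hash)→2350, (A,hash)→2710, (A,merge)→3590, (A,nl_idx)→5230, (E,hash)→6300, (D,nl_idx)→7870 …(+6); best=2350 via (D,hash)
  {ABCE}: card=600; try (A,nl_idx)→1940, (A,merge)→2300, (C,hash)→2590, (A,hash)→2780, (E,hash)→3050, (A,nl)→5860 …(+5); best=1940 via (A,nl_idx)
  {BCDE}: card=200; try (D,nl_idx)→1500, (D,hash)→1580, (D,merge)→1620, (C,hash)→1750, (E,hash)→1980, (D,nl)→2660 …(+5); best=1500 via (D,nl_idx)
  {ABCD}: card=3750; try (D,hash)→3050, (A,hash)→3180, (A,merge)→4460, (C,hash)→6540, (A,nl_idx)→6750, (D,nl_idx)→10070 …(+5); best=3050 via (D,hash)
  {ABCDE}: card=3000; try (D,hash)→3020, (A,hash)→3380, (A,merge)→4260, (A,nl_idx)→5900, (C,hash)→6070, (E,hash)→7280 …(+9); best=3020 via (D,hash)

cost=3020; order=C,B,E,A,D; methods=hash,nl_idx,nl_idx,hash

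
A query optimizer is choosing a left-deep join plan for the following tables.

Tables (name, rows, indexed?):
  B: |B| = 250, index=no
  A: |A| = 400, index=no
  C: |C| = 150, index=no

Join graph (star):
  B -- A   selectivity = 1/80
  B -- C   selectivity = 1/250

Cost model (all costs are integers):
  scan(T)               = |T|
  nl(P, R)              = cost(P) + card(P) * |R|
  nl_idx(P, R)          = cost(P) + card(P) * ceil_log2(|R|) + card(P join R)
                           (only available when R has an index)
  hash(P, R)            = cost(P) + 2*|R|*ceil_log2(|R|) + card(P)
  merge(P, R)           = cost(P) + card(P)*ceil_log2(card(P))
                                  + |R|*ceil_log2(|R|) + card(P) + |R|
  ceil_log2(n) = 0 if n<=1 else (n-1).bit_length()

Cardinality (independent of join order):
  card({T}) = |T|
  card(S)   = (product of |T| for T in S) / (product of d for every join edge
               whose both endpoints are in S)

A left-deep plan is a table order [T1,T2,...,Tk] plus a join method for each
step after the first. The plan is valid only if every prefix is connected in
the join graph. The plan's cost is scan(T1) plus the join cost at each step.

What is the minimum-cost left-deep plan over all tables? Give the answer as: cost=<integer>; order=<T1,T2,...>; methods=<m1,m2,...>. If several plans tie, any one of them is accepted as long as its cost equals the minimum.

cost=8250; order=B,C,A; methods=hash,merge

Selinger DP (subsets sized 1..n):
  {B}: scan cost=250, card=250
  {A}: scan cost=400, card=400
  {C}: scan cost=150, card=150
  {AB}: card=1250; try (B,hash)→4800, (A,merge)→6500, (B,merge)→6650, (A,hash)→7700, (A,nl)→100250, (B,nl)→100400; best=4800 via (B,hash)
  {BC}: card=150; try (C,hash)→2900, (B,merge)→3750, (C,merge)→3850, (B,hash)→4300, (B,nl)→37650, (C,nl)→37750; best=2900 via (C,hash)
  {ABC}: card=750; try (A,merge)→8250, (C,hash)→8450, (A,hash)→10250, (C,merge)→21150, (A,nl)→62900, (C,nl)→192300; best=8250 via (A,merge)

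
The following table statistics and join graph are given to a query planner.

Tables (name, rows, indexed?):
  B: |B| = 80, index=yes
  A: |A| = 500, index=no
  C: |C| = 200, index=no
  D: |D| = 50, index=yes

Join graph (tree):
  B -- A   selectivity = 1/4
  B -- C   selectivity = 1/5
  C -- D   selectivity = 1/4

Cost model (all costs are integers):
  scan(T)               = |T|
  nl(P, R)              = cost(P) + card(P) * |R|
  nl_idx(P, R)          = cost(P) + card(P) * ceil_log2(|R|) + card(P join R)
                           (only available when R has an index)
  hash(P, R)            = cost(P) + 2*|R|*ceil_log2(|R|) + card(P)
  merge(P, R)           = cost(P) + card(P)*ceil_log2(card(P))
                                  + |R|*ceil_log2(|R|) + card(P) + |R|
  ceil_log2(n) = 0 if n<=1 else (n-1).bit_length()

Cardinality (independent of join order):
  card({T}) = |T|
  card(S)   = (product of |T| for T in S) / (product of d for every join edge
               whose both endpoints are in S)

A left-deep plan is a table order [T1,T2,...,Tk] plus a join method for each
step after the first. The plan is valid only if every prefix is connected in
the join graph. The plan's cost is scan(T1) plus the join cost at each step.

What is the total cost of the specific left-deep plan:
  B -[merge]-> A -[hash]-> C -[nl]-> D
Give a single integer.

step 1: scan B: cost=80, card=80
step 2: join A via merge
    card(P join A) = 80*500/(4) = 10000
    cost = 80 + 80*7 + 500*9 + 80 + 500 = 5720
step 3: join C via hash
    card(P join C) = 10000*200/(5) = 400000
    cost = 5720 + 2*200*8 + 10000 = 18920
step 4: join D via nl
    card(P join D) = 400000*50/(4) = 5000000
    cost = 18920 + 400000*50 = 20018920

20018920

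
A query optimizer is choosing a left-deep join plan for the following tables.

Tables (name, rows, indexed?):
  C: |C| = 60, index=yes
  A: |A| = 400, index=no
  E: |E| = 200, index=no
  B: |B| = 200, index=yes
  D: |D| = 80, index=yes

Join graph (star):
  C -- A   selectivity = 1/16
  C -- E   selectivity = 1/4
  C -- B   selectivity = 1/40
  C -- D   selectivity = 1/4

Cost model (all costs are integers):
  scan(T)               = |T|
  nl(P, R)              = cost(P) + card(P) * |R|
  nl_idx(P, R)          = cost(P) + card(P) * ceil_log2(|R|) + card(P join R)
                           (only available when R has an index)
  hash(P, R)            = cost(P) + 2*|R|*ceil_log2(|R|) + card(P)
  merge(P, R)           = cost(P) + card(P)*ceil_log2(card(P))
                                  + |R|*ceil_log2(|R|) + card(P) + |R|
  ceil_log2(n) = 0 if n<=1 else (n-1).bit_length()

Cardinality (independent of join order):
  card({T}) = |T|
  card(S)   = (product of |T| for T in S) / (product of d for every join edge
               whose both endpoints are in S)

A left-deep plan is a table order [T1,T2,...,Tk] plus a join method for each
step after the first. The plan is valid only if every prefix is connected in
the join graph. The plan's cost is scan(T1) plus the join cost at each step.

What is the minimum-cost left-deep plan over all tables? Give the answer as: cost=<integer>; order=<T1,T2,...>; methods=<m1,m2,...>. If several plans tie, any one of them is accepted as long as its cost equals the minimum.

Selinger DP (subsets sized 1..n):
  {C}: scan cost=60, card=60
  {A}: scan cost=400, card=400
  {E}: scan cost=200, card=200
  {B}: scan cost=200, card=200
  {D}: scan cost=80, card=80
  {AC}: card=1500; try (C,hash)→1520, (C,nl_idx)→4300, (A,merge)→4480, (C,merge)→4820, (A,hash)→7320, (A,nl)→24060 …(+1); best=1520 via (C,hash)
  {CE}: card=3000; try (C,hash)→1120, (E,merge)→2280, (C,merge)→2420, (E,hash)→3320, (C,nl_idx)→4400, (E,nl)→12060 …(+1); best=1120 via (C,hash)
  {BC}: card=300; try (B,nl_idx)→840, (C,hash)→1120, (C,nl_idx)→1700, (B,merge)→2280, (C,merge)→2420, (B,hash)→3320 …(+2); best=840 via (B,nl_idx)
  {CD}: card=1200; try (C,hash)→880, (D,merge)→1120, (C,merge)→1140, (D,hash)→1240, (D,nl_idx)→1680, (C,nl_idx)→1760 …(+2); best=880 via (C,hash)
  {ACE}: card=75000; try (E,hash)→6220, (A,hash)→11320, (E,merge)→21320, (A,merge)→44120, (E,nl)→301520, (A,nl)→1201120; best=6220 via (E,hash)
  {ABC}: card=7500; try (B,hash)→6220, (A,merge)→7840, (A,hash)→8340, (B,nl_idx)→21020, (B,merge)→21320, (A,nl)→120840 …(+1); best=6220 via (B,hash)
  {ACD}: card=30000; try (D,hash)→4140, (A,hash)→9280, (A,merge)→19280, (D,merge)→20160, (D,nl_idx)→42020, (D,nl)→121520 …(+1); best=4140 via (D,hash)
  {BCE}: card=15000; try (E,hash)→4340, (E,merge)→5640, (B,hash)→7320, (B,nl_idx)→40120, (B,merge)→41920, (E,nl)→60840 …(+1); best=4340 via (E,hash)
  {CDE}: card=60000; try (D,hash)→5240, (E,hash)→5280, (E,merge)→17080, (D,merge)→40760, (D,nl_idx)→82120, (E,nl)→240880 …(+1); best=5240 via (D,hash)
  {BCD}: card=6000; try (D,hash)→2260, (D,merge)→4480, (B,hash)→5280, (D,nl_idx)→8940, (B,nl_idx)→16480, (B,merge)→17080 …(+2); best=2260 via (D,hash)
  {ABCE}: card=375000; try (E,hash)→16920, (A,hash)→26540, (B,hash)→84420, (E,merge)→113020, (A,merge)→233340, (B,nl_idx)→981220 …(+4); best=16920 via (E,hash)
  {ACDE}: card=1500000; try (E,hash)→37340, (A,hash)→72440, (D,hash)→82340, (E,merge)→485940, (A,merge)→1029240, (D,merge)→1356860 …(+4); best=37340 via (E,hash)
  {ABCD}: card=150000; try (D,hash)→14840, (A,hash)→15460, (B,hash)→37340, (A,merge)→90260, (D,merge)→111860, (D,nl_idx)→208720 …(+5); best=14840 via (D,hash)
  {BCDE}: card=300000; try (E,hash)→11460, (D,hash)→20460, (B,hash)→68440, (E,merge)→88060, (D,merge)→229980, (D,nl_idx)→409340 …(+5); best=11460 via (E,hash)
  {ABCDE}: card=7500000; try (E,hash)→168040, (A,hash)→318660, (D,hash)→393040, (B,hash)→1540540, (E,merge)→2866640, (A,merge)→6015460 …(+8); best=168040 via (E,hash)

cost=168040; order=A,C,B,D,E; methods=hash,hash,hash,hash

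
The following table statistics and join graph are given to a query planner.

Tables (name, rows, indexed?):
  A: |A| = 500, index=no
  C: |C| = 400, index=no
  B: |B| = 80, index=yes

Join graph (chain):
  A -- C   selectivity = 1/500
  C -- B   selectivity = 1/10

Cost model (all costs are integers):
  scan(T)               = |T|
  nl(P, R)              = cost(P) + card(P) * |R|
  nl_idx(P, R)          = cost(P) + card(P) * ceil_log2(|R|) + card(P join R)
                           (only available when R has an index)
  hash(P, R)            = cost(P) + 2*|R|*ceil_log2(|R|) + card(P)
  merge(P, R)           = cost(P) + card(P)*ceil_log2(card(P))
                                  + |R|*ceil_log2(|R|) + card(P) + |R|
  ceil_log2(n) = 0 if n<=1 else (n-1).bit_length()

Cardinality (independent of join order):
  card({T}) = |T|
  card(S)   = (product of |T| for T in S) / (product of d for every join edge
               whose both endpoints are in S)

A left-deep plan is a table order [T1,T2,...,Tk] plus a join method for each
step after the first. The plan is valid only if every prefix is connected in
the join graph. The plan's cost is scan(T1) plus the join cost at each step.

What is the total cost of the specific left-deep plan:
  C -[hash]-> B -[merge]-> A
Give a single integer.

step 1: scan C: cost=400, card=400
step 2: join B via hash
    card(P join B) = 400*80/(10) = 3200
    cost = 400 + 2*80*7 + 400 = 1920
step 3: join A via merge
    card(P join A) = 3200*500/(500) = 3200
    cost = 1920 + 3200*12 + 500*9 + 3200 + 500 = 48520

48520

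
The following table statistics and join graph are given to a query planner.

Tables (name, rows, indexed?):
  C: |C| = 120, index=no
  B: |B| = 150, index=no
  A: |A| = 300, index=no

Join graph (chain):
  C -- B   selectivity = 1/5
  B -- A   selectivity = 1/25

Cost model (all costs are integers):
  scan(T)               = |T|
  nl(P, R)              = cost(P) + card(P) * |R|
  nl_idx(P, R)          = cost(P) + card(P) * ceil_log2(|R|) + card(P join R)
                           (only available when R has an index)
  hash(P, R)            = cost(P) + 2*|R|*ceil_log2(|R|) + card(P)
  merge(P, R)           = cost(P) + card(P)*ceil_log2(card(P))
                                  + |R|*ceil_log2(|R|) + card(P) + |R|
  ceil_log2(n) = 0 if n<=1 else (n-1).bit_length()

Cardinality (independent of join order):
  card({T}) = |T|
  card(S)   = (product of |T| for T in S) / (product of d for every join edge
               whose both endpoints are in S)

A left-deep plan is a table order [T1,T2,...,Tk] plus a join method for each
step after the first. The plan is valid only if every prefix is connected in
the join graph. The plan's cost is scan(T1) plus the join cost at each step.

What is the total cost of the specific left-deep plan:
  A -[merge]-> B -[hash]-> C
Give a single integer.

8130

step 1: scan A: cost=300, card=300
step 2: join B via merge
    card(P join B) = 300*150/(25) = 1800
    cost = 300 + 300*9 + 150*8 + 300 + 150 = 4650
step 3: join C via hash
    card(P join C) = 1800*120/(5) = 43200
    cost = 4650 + 2*120*7 + 1800 = 8130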